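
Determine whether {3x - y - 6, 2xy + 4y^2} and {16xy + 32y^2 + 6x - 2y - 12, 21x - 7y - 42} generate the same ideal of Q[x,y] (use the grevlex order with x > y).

Yes, the ideals are equal.

For a fixed monomial order, each ideal has a unique reduced Gröbner basis; comparing bases decides equality.
Buchberger on the first generating set:
f_1 = 3x - y - 6, LT = x.
f_2 = 2xy + 4y^2, LT = xy.

S(f_1,f_2): lcm = xy. S = -7/3y^2 - 2y.
  reduce S modulo (f_1, f_2):
  remainder -7/3y^2 - 2y ≠ 0; add g_3 = -7/3y^2 - 2y to the basis.

The other S-polynomials (S(f_1,g_3), S(f_2,g_3)) all reduce to 0 modulo the current basis, so we have a Gröbner basis.
Inter-reduce: drop elements whose leading term is divisible by another's, tail-reduce, and make monic.
Reduced Gröbner basis: {y^2 + 6/7y, x - 1/3y - 2}.

Buchberger on the second generating set:
h_1 = 16xy + 32y^2 + 6x - 2y - 12, LT = xy.
h_2 = 21x - 7y - 42, LT = x.

S(h_1,h_2): lcm = xy. S = 7/3y^2 + 3/8x + 15/8y - 3/4.
  reduce S modulo (h_1, h_2):
  remainder 7/3y^2 + 2y ≠ 0; add k_3 = 7/3y^2 + 2y to the basis.

The other S-polynomials (S(h_1,k_3), S(h_2,k_3)) all reduce to 0 modulo the current basis, so we have a Gröbner basis.
Inter-reduce: drop elements whose leading term is divisible by another's, tail-reduce, and make monic.
Reduced Gröbner basis: {y^2 + 6/7y, x - 1/3y - 2}.

The two bases agree; hence the ideals are identical.
The choice of monomial ordering does not affect the verdict — as long as both bases are computed under the same ordering, their equality decides ideal equality.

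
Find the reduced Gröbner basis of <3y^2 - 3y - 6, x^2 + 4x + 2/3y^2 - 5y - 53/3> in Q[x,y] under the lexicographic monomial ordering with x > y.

G = {x^2 + 4x - 13/3y - 49/3, y^2 - y - 2}

f_1 = 3y^2 - 3y - 6, LT = y^2.
f_2 = x^2 + 4x + 2/3y^2 - 5y - 53/3, LT = x^2.

The S-polynomials (S(f_1,f_2)) all reduce to 0 modulo the current basis, so we have a Gröbner basis.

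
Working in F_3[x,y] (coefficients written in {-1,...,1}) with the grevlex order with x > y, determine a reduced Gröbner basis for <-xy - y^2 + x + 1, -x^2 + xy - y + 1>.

f_1 = -xy - y^2 + x + 1, LT = xy.
f_2 = -x^2 + xy - y + 1, LT = x^2.

S(f_1,f_2): lcm = x^2y. S = -xy^2 - x^2 - y^2 - x + y.
  reduce S modulo (f_1, f_2):
  remainder y^3 + y^2 + y ≠ 0; add g_3 = y^3 + y^2 + y to the basis.

The other S-polynomials (S(f_1,g_3), S(f_2,g_3)) all reduce to 0 modulo the current basis, so we have a Gröbner basis.

G = {y^3 + y^2 + y, x^2 + y^2 - x + y + 1, xy + y^2 - x - 1}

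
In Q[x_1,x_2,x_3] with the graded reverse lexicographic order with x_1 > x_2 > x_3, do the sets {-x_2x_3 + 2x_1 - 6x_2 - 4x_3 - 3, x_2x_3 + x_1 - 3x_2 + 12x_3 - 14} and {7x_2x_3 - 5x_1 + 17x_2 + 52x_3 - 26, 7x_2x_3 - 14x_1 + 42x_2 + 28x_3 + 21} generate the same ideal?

No, the ideals differ.

Two ideals are equal iff their reduced Gröbner bases coincide (the reduced basis is unique for a fixed ordering).
Buchberger on the first generating set:
f_1 = -x_2x_3 + 2x_1 - 6x_2 - 4x_3 - 3, LT = x_2x_3.
f_2 = x_2x_3 + x_1 - 3x_2 + 12x_3 - 14, LT = x_2x_3.

S(f_1,f_2): lcm = x_2x_3. S = -3x_1 + 9x_2 - 8x_3 + 17.
  leading term x_1: no divisor's leading term divides it; move -3x_1 to the remainder.
  leading term x_2: no divisor's leading term divides it; move 9x_2 to the remainder.
  leading term x_3: no divisor's leading term divides it; move -8x_3 to the remainder.
  leading term 1: no divisor's leading term divides it; move 17 to the remainder.
  remainder -3x_1 + 9x_2 - 8x_3 + 17 ≠ 0; add g_3 = -3x_1 + 9x_2 - 8x_3 + 17 to the basis.

S(f_1,g_3): leading monomials are coprime, so the S-polynomial reduces to 0 (Buchberger's first criterion).
S(f_2,g_3): leading monomials are coprime, so the S-polynomial reduces to 0 (Buchberger's first criterion).
Every S-polynomial of the final basis reduces to 0, so we have a Gröbner basis.
Inter-reduce: drop elements whose leading term is divisible by another's, tail-reduce, and make monic.
Reduced Gröbner basis: {x_2x_3 + 28/3x_3 - 25/3, x_1 - 3x_2 + 8/3x_3 - 17/3}.

Buchberger on the second generating set:
h_1 = 7x_2x_3 - 5x_1 + 17x_2 + 52x_3 - 26, LT = x_2x_3.
h_2 = 7x_2x_3 - 14x_1 + 42x_2 + 28x_3 + 21, LT = x_2x_3.

S(h_1,h_2): lcm = x_2x_3. S = 9/7x_1 - 25/7x_2 + 24/7x_3 - 47/7.
  leading term x_1: no divisor's leading term divides it; move 9/7x_1 to the remainder.
  leading term x_2: no divisor's leading term divides it; move -25/7x_2 to the remainder.
  leading term x_3: no divisor's leading term divides it; move 24/7x_3 to the remainder.
  leading term 1: no divisor's leading term divides it; move -47/7 to the remainder.
  remainder 9/7x_1 - 25/7x_2 + 24/7x_3 - 47/7 ≠ 0; add k_3 = 9/7x_1 - 25/7x_2 + 24/7x_3 - 47/7 to the basis.

S(h_1,k_3): leading monomials are coprime, so the S-polynomial reduces to 0 (Buchberger's first criterion).
S(h_2,k_3): leading monomials are coprime, so the S-polynomial reduces to 0 (Buchberger's first criterion).
Every S-polynomial of the final basis reduces to 0, so we have a Gröbner basis.
Inter-reduce: drop elements whose leading term is divisible by another's, tail-reduce, and make monic.
Reduced Gröbner basis: {x_2x_3 + 4/9x_2 + 28/3x_3 - 67/9, x_1 - 25/9x_2 + 8/3x_3 - 47/9}.

The bases are distinct; the ideals are different.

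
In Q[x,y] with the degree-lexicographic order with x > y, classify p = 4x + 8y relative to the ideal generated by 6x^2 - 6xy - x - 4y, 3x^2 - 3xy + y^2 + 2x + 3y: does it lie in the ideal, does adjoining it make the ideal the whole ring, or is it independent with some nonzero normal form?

4x + 8y is independent of I; its normal form modulo I is 4x + 8y.

First compute the reduced Gröbner basis of I by Buchberger's algorithm.
f_1 = 6x^2 - 6xy - x - 4y, LT = x^2.
f_2 = 3x^2 - 3xy + y^2 + 2x + 3y, LT = x^2.

S(f_1,f_2): lcm = x^2. S = -1/3y^2 - 5/6x - 5/3y.
  reduce S modulo (f_1, f_2):
  remainder -1/3y^2 - 5/6x - 5/3y ≠ 0; add h_3 = -1/3y^2 - 5/6x - 5/3y to the basis.

The other S-polynomials (S(f_1,h_3), S(f_2,h_3)) all reduce to 0 modulo the current basis, so we have a Gröbner basis.
Inter-reduce: drop elements whose leading term is divisible by another's, tail-reduce, and make monic.
Reduced Gröbner basis: {x^2 - xy - 1/6x - 2/3y, y^2 + 5/2x + 5y}.
Label its elements g_1 = x^2 - xy - 1/6x - 2/3y, g_2 = y^2 + 5/2x + 5y.

Reduce p = 4x + 8y modulo G:
  leading term x: no divisor's leading term divides it; move 4x to the remainder.
  leading term y: no divisor's leading term divides it; move 8y to the remainder.
  normal form = 4x + 8y.
The normal form is nonzero, so p ∉ I. Since p minus its normal form lies in I, I + (p) = I + (r) where r = 4x + 8y; decide whether this ideal is the whole ring.
Run Buchberger on G together with r (pairs among the g_i already reduce to 0 since G is a Gröbner basis):
g_1 = x^2 - xy - 1/6x - 2/3y, LT = x^2.
g_2 = y^2 + 5/2x + 5y, LT = y^2.
r = 4x + 8y, LT = x.

S(g_1,r): lcm = x^2. S = -3xy - 1/6x - 2/3y.
  reduce S modulo (g_1, g_2, r):
  remainder -1/3y ≠ 0; add m_4 = -1/3y to the basis.

The other S-polynomials (S(g_1,g_2), S(g_2,r), S(g_1,m_4), S(g_2,m_4), S(r,m_4)) all reduce to 0 modulo the current basis, so we have a Gröbner basis.
Inter-reduce: drop elements whose leading term is divisible by another's, tail-reduce, and make monic.
Reduced Gröbner basis: {x, y}.
The reduced Gröbner basis of I + (p) is {x, y} ≠ {1}, a proper ideal, so the enlarged system stays consistent: p is independent of I, with normal form 4x + 8y.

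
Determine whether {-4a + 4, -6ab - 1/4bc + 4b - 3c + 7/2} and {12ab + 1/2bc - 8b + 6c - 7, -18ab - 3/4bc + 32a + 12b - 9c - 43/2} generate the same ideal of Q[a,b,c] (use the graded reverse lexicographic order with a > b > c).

Yes, the ideals are equal.

Since reduced Gröbner bases are canonical representatives of ideals under a given ordering, it suffices to compute and compare them.
Buchberger on the first generating set:
f_1 = -4a + 4, LT = a.
f_2 = -6ab - 1/4bc + 4b - 3c + 7/2, LT = ab.

S(f_1,f_2): lcm = ab. S = -1/24bc - 1/3b - 1/2c + 7/12.
  leading term bc: no divisor's leading term divides it; move -1/24bc to the remainder.
  leading term b: no divisor's leading term divides it; move -1/3b to the remainder.
  leading term c: no divisor's leading term divides it; move -1/2c to the remainder.
  leading term 1: no divisor's leading term divides it; move 7/12 to the remainder.
  remainder -1/24bc - 1/3b - 1/2c + 7/12 ≠ 0; add g_3 = -1/24bc - 1/3b - 1/2c + 7/12 to the basis.

The other S-polynomials (S(f_1,g_3), S(f_2,g_3)) all reduce to 0 modulo the current basis, so we have a Gröbner basis.
Inter-reduce: drop elements whose leading term is divisible by another's, tail-reduce, and make monic.
Reduced Gröbner basis: {bc + 8b + 12c - 14, a - 1}.

Buchberger on the second generating set:
h_1 = 12ab + 1/2bc - 8b + 6c - 7, LT = ab.
h_2 = -18ab - 3/4bc + 32a + 12b - 9c - 43/2, LT = ab.

S(h_1,h_2): lcm = ab. S = 16/9a - 16/9.
  leading term a: no divisor's leading term divides it; move 16/9a to the remainder.
  leading term 1: no divisor's leading term divides it; move -16/9 to the remainder.
  remainder 16/9a - 16/9 ≠ 0; add k_3 = 16/9a - 16/9 to the basis.

S(h_1,k_3): lcm = ab. S = 1/24bc + 1/3b + 1/2c - 7/12.
  leading term bc: no divisor's leading term divides it; move 1/24bc to the remainder.
  leading term b: no divisor's leading term divides it; move 1/3b to the remainder.
  leading term c: no divisor's leading term divides it; move 1/2c to the remainder.
  leading term 1: no divisor's leading term divides it; move -7/12 to the remainder.
  remainder 1/24bc + 1/3b + 1/2c - 7/12 ≠ 0; add k_4 = 1/24bc + 1/3b + 1/2c - 7/12 to the basis.

The other S-polynomials (S(h_2,k_3), S(h_1,k_4), S(h_2,k_4), S(k_3,k_4)) all reduce to 0 modulo the current basis, so we have a Gröbner basis.
Inter-reduce: drop elements whose leading term is divisible by another's, tail-reduce, and make monic.
Reduced Gröbner basis: {bc + 8b + 12c - 14, a - 1}.

Same reduced basis, so the two generating sets span the same ideal.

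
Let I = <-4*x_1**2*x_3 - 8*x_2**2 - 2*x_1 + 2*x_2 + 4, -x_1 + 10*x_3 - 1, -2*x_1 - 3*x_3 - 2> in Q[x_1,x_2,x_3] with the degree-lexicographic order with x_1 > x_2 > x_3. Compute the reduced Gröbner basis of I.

f_1 = -4*x_1**2*x_3 - 8*x_2**2 - 2*x_1 + 2*x_2 + 4, LT = x_1**2*x_3.
f_2 = -x_1 + 10*x_3 - 1, LT = x_1.
f_3 = -2*x_1 - 3*x_3 - 2, LT = x_1.

S(f_1,f_2): lcm = x_1**2*x_3. S = 10*x_1*x_3**2 - x_1*x_3 + 2*x_2**2 + 1/2*x_1 - 1/2*x_2 - 1.
  reduce S modulo (f_1, f_2, f_3):
  remainder 100*x_3**3 + 2*x_2**2 - 20*x_3**2 - 1/2*x_2 + 6*x_3 - 3/2 ≠ 0; add g_4 = 100*x_3**3 + 2*x_2**2 - 20*x_3**2 - 1/2*x_2 + 6*x_3 - 3/2 to the basis.

S(f_1,f_3): lcm = x_1**2*x_3. S = -3/2*x_1*x_3**2 - x_1*x_3 + 2*x_2**2 + 1/2*x_1 - 1/2*x_2 - 1.
  reduce S modulo (f_1, f_2, f_3, g_4):
  remainder 23/10*x_2**2 - 23/2*x_3**2 - 23/40*x_2 + 69/10*x_3 - 69/40 ≠ 0; add g_5 = 23/10*x_2**2 - 23/2*x_3**2 - 23/40*x_2 + 69/10*x_3 - 69/40 to the basis.

S(f_2,f_3): lcm = x_1. S = -23/2*x_3.
  reduce S modulo (f_1, f_2, f_3, g_4, g_5):
  remainder -23/2*x_3 ≠ 0; add g_6 = -23/2*x_3 to the basis.

The other S-polynomials (S(f_1,g_4), S(f_2,g_4), S(f_3,g_4), S(f_1,g_5), S(f_2,g_5), S(f_3,g_5), S(g_4,g_5), S(f_1,g_6), S(f_2,g_6), S(f_3,g_6), S(g_4,g_6), S(g_5,g_6)) all reduce to 0 modulo the current basis, so we have a Gröbner basis.
Inter-reduce: drop elements whose leading term is divisible by another's, tail-reduce, and make monic.

G = {x_2**2 - 1/4*x_2 - 3/4, x_1 + 1, x_3}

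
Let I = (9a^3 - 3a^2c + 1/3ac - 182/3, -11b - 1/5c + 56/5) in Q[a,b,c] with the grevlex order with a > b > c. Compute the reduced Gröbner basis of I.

f_1 = 9a^3 - 3a^2c + 1/3ac - 182/3, LT = a^3.
f_2 = -11b - 1/5c + 56/5, LT = b.

The S-polynomials (S(f_1,f_2)) all reduce to 0 modulo the current basis, so we have a Gröbner basis.

G = {a^3 - 1/3a^2c + 1/27ac - 182/27, b + 1/55c - 56/55}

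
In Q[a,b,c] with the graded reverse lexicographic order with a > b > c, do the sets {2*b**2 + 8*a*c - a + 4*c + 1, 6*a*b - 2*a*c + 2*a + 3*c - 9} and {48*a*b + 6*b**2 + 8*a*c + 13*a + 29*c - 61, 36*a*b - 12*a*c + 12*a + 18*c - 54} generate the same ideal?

No, the ideals differ.

Since reduced Gröbner bases are canonical representatives of ideals under a given ordering, it suffices to compute and compare them.
Buchberger on the first generating set:
f_1 = 2*b**2 + 8*a*c - a + 4*c + 1, LT = b**2.
f_2 = 6*a*b - 2*a*c + 2*a + 3*c - 9, LT = a*b.

S(f_1,f_2): lcm = a*b**2. S = 4*a**2*c + 1/3*a*b*c - 1/2*a**2 - 1/3*a*b + 2*a*c - 1/2*b*c + 1/2*a + 3/2*b.
  leading term a**2*c: no divisor's leading term divides it; move 4*a**2*c to the remainder.
  leading term a*b*c: subtract (1/18*c)·f_2 from 1/3*a*b*c - 1/2*a**2 - 1/3*a*b + 2*a*c - 1/2*b*c + 1/2*a + 3/2*b → 1/9*a*c**2 - 1/2*a**2 - 1/3*a*b + 17/9*a*c - 1/2*b*c - 1/6*c**2 + 1/2*a + 3/2*b + 1/2*c
  leading term a*c**2: no divisor's leading term divides it; move 1/9*a*c**2 to the remainder.
  leading term a**2: no divisor's leading term divides it; move -1/2*a**2 to the remainder.
  leading term a*b: subtract (-1/18)·f_2 from -1/3*a*b + 17/9*a*c - 1/2*b*c - 1/6*c**2 + 1/2*a + 3/2*b + 1/2*c → 16/9*a*c - 1/2*b*c - 1/6*c**2 + 11/18*a + 3/2*b + 2/3*c - 1/2
  leading term a*c: no divisor's leading term divides it; move 16/9*a*c to the remainder.
  leading term b*c: no divisor's leading term divides it; move -1/2*b*c to the remainder.
  leading term c**2: no divisor's leading term divides it; move -1/6*c**2 to the remainder.
  leading term a: no divisor's leading term divides it; move 11/18*a to the remainder.
  leading term b: no divisor's leading term divides it; move 3/2*b to the remainder.
  leading term c: no divisor's leading term divides it; move 2/3*c to the remainder.
  leading term 1: no divisor's leading term divides it; move -1/2 to the remainder.
  remainder 4*a**2*c + 1/9*a*c**2 - 1/2*a**2 + 16/9*a*c - 1/2*b*c - 1/6*c**2 + 11/18*a + 3/2*b + 2/3*c - 1/2 ≠ 0; add g_3 = 4*a**2*c + 1/9*a*c**2 - 1/2*a**2 + 16/9*a*c - 1/2*b*c - 1/6*c**2 + 11/18*a + 3/2*b + 2/3*c - 1/2 to the basis.

The other S-polynomials (S(f_1,g_3), S(f_2,g_3)) all reduce to 0 modulo the current basis, so we have a Gröbner basis.
Inter-reduce: drop elements whose leading term is divisible by another's, tail-reduce, and make monic.
Reduced Gröbner basis: {a**2*c + 1/36*a*c**2 - 1/8*a**2 + 4/9*a*c - 1/8*b*c - 1/24*c**2 + 11/72*a + 3/8*b + 1/6*c - 1/8, a*b - 1/3*a*c + 1/3*a + 1/2*c - 3/2, b**2 + 4*a*c - 1/2*a + 2*c + 1/2}.

Buchberger on the second generating set:
h_1 = 48*a*b + 6*b**2 + 8*a*c + 13*a + 29*c - 61, LT = a*b.
h_2 = 36*a*b - 12*a*c + 12*a + 18*c - 54, LT = a*b.

S(h_1,h_2): lcm = a*b. S = 1/8*b**2 + 1/2*a*c - 1/16*a + 5/48*c + 11/48.
  leading term b**2: no divisor's leading term divides it; move 1/8*b**2 to the remainder.
  leading term a*c: no divisor's leading term divides it; move 1/2*a*c to the remainder.
  leading term a: no divisor's leading term divides it; move -1/16*a to the remainder.
  leading term c: no divisor's leading term divides it; move 5/48*c to the remainder.
  leading term 1: no divisor's leading term divides it; move 11/48 to the remainder.
  remainder 1/8*b**2 + 1/2*a*c - 1/16*a + 5/48*c + 11/48 ≠ 0; add k_3 = 1/8*b**2 + 1/2*a*c - 1/16*a + 5/48*c + 11/48 to the basis.

S(h_1,k_3): lcm = a*b**2. S = 1/8*b**3 - 4*a**2*c + 1/6*a*b*c + 1/2*a**2 + 13/48*a*b - 5/6*a*c + 29/48*b*c - 11/6*a - 61/48*b.
  leading term b**3: subtract (b)·k_3 from 1/8*b**3 - 4*a**2*c + 1/6*a*b*c + 1/2*a**2 + 13/48*a*b - 5/6*a*c + 29/48*b*c - 11/6*a - 61/48*b → -4*a**2*c - 1/3*a*b*c + 1/2*a**2 + 1/3*a*b - 5/6*a*c + 1/2*b*c - 11/6*a - 3/2*b
  leading term a**2*c: no divisor's leading term divides it; move -4*a**2*c to the remainder.
  leading term a*b*c: subtract (-1/144*c)·h_1 from -1/3*a*b*c + 1/2*a**2 + 1/3*a*b - 5/6*a*c + 1/2*b*c - 11/6*a - 3/2*b → 1/24*b**2*c + 1/18*a*c**2 + 1/2*a**2 + 1/3*a*b - 107/144*a*c + 1/2*b*c + 29/144*c**2 - 11/6*a - 3/2*b - 61/144*c
  leading term b**2*c: subtract (1/3*c)·k_3 from 1/24*b**2*c + 1/18*a*c**2 + 1/2*a**2 + 1/3*a*b - 107/144*a*c + 1/2*b*c + 29/144*c**2 - 11/6*a - 3/2*b - 61/144*c → -1/9*a*c**2 + 1/2*a**2 + 1/3*a*b - 13/18*a*c + 1/2*b*c + 1/6*c**2 - 11/6*a - 3/2*b - 1/2*c
  leading term a*c**2: no divisor's leading term divides it; move -1/9*a*c**2 to the remainder.
  leading term a**2: no divisor's leading term divides it; move 1/2*a**2 to the remainder.
  leading term a*b: subtract (1/144)·h_1 from 1/3*a*b - 13/18*a*c + 1/2*b*c + 1/6*c**2 - 11/6*a - 3/2*b - 1/2*c → -1/24*b**2 - 7/9*a*c + 1/2*b*c + 1/6*c**2 - 277/144*a - 3/2*b - 101/144*c + 61/144
  leading term b**2: subtract (-1/3)·k_3 from -1/24*b**2 - 7/9*a*c + 1/2*b*c + 1/6*c**2 - 277/144*a - 3/2*b - 101/144*c + 61/144 → -11/18*a*c + 1/2*b*c + 1/6*c**2 - 35/18*a - 3/2*b - 2/3*c + 1/2
  leading term a*c: no divisor's leading term divides it; move -11/18*a*c to the remainder.
  leading term b*c: no divisor's leading term divides it; move 1/2*b*c to the remainder.
  leading term c**2: no divisor's leading term divides it; move 1/6*c**2 to the remainder.
  leading term a: no divisor's leading term divides it; move -35/18*a to the remainder.
  leading term b: no divisor's leading term divides it; move -3/2*b to the remainder.
  leading term c: no divisor's leading term divides it; move -2/3*c to the remainder.
  leading term 1: no divisor's leading term divides it; move 1/2 to the remainder.
  remainder -4*a**2*c - 1/9*a*c**2 + 1/2*a**2 - 11/18*a*c + 1/2*b*c + 1/6*c**2 - 35/18*a - 3/2*b - 2/3*c + 1/2 ≠ 0; add k_4 = -4*a**2*c - 1/9*a*c**2 + 1/2*a**2 - 11/18*a*c + 1/2*b*c + 1/6*c**2 - 35/18*a - 3/2*b - 2/3*c + 1/2 to the basis.

The other S-polynomials (S(h_2,k_3), S(h_1,k_4), S(h_2,k_4), S(k_3,k_4)) all reduce to 0 modulo the current basis, so we have a Gröbner basis.
Inter-reduce: drop elements whose leading term is divisible by another's, tail-reduce, and make monic.
Reduced Gröbner basis: {a**2*c + 1/36*a*c**2 - 1/8*a**2 + 11/72*a*c - 1/8*b*c - 1/24*c**2 + 35/72*a + 3/8*b + 1/6*c - 1/8, a*b - 1/3*a*c + 1/3*a + 1/2*c - 3/2, b**2 + 4*a*c - 1/2*a + 5/6*c + 11/6}.

These differ, so the ideals are not equal.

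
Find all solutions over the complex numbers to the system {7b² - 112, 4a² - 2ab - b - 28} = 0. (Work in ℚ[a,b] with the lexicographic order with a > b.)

{(-1 + sqrt(7), -4), (-sqrt(7) - 1, -4), (-2, 4), (4, 4)}

Compute a lex Gröbner basis by Buchberger's algorithm.
f_1 = 7b² - 112, LT = b².
f_2 = 4a² - 2ab - b - 28, LT = a².

S(f_1,f_2): leading monomials are coprime, so the S-polynomial reduces to 0 (Buchberger's first criterion).
Every S-polynomial of the final basis reduces to 0, so we have a Gröbner basis.
Inter-reduce: drop elements whose leading term is divisible by another's, tail-reduce, and make monic.
Reduced Gröbner basis: {a² - ½ab - ¼b - 7, b² - 16}.

From the last basis element, b² - 16 = 0, so b takes values in {-4, 4}. Each choice, substituted upward through the basis, yields the corresponding point(s) of the solution set.
  b = -4: the earlier basis element becomes a² + 2a - 6 = 0, giving a = -1 + sqrt(7), -sqrt(7) - 1 — points (-1 + sqrt(7), -4), (-sqrt(7) - 1, -4).
  b = 4: the earlier basis element becomes a² - 2a - 8 = 0, giving a = -2, 4 — points (-2, 4), (4, 4).
A lex Gröbner basis triangularizes the system, enabling back-substitution.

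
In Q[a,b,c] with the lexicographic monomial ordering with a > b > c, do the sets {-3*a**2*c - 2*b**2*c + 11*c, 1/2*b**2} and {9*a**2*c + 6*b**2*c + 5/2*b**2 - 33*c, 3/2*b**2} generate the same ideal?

Yes, the ideals are equal.

For a fixed monomial order, each ideal has a unique reduced Gröbner basis; comparing bases decides equality.
Buchberger on the first generating set:
f_1 = -3*a**2*c - 2*b**2*c + 11*c, LT = a**2*c.
f_2 = 1/2*b**2, LT = b**2.

The S-polynomials (S(f_1,f_2)) all reduce to 0 modulo the current basis, so we have a Gröbner basis.
Inter-reduce: drop elements whose leading term is divisible by another's, tail-reduce, and make monic.
Reduced Gröbner basis: {a**2*c - 11/3*c, b**2}.

Buchberger on the second generating set:
h_1 = 9*a**2*c + 6*b**2*c + 5/2*b**2 - 33*c, LT = a**2*c.
h_2 = 3/2*b**2, LT = b**2.

The S-polynomials (S(h_1,h_2)) all reduce to 0 modulo the current basis, so we have a Gröbner basis.
Inter-reduce: drop elements whose leading term is divisible by another's, tail-reduce, and make monic.
Reduced Gröbner basis: {a**2*c - 11/3*c, b**2}.

Same reduced basis, so the two generating sets span the same ideal.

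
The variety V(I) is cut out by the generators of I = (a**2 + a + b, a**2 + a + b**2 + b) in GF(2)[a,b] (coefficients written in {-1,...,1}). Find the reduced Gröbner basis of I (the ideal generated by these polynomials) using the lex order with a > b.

G = {a**2 + a + b, b**2}

f_1 = a**2 + a + b, LT = a**2.
f_2 = a**2 + a + b**2 + b, LT = a**2.

S(f_1,f_2): lcm = a**2. S = b**2.
  leading term b**2: no divisor's leading term divides it; move b**2 to the remainder.
  remainder b**2 ≠ 0; add g_3 = b**2 to the basis.

The other S-polynomials (S(f_1,g_3), S(f_2,g_3)) all reduce to 0 modulo the current basis, so we have a Gröbner basis.
Inter-reduce: drop elements whose leading term is divisible by another's, tail-reduce, and make monic.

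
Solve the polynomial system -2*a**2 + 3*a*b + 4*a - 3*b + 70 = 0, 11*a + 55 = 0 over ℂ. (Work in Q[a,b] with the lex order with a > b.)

Compute a lex Gröbner basis by Buchberger's algorithm.
f_1 = -2*a**2 + 3*a*b + 4*a - 3*b + 70, LT = a**2.
f_2 = 11*a + 55, LT = a.

S(f_1,f_2): lcm = a**2. S = -3/2*a*b - 7*a + 3/2*b - 35.
  reduce S modulo (f_1, f_2):
  remainder 9*b ≠ 0; add h_3 = 9*b to the basis.

The other S-polynomials (S(f_1,h_3), S(f_2,h_3)) all reduce to 0 modulo the current basis, so we have a Gröbner basis.
Inter-reduce: drop elements whose leading term is divisible by another's, tail-reduce, and make monic.
Reduced Gröbner basis: {a + 5, b}.

The lex basis is triangular: the last element involves only b. Solving b = 0 gives b ∈ {0}; substituting each value into the earlier elements determines the remaining variables.
  b = 0: the earlier basis element becomes a + 5 = 0, giving a = -5 — point (-5, 0).

{(-5, 0)}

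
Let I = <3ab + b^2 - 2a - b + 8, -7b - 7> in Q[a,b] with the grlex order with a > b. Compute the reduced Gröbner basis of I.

f_1 = 3ab + b^2 - 2a - b + 8, LT = ab.
f_2 = -7b - 7, LT = b.

S(f_1,f_2): lcm = ab. S = 1/3b^2 - 5/3a - 1/3b + 8/3.
  reduce S modulo (f_1, f_2):
  remainder -5/3a + 10/3 ≠ 0; add g_3 = -5/3a + 10/3 to the basis.

The other S-polynomials (S(f_1,g_3), S(f_2,g_3)) all reduce to 0 modulo the current basis, so we have a Gröbner basis.
Inter-reduce: drop elements whose leading term is divisible by another's, tail-reduce, and make monic.

G = {a - 2, b + 1}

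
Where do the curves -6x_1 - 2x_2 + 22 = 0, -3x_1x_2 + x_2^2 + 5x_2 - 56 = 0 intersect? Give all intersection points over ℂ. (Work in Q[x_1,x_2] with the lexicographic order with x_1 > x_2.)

{(5, -4), (4/3, 7)}

Compute a lex Gröbner basis by Buchberger's algorithm.
f_1 = -6x_1 - 2x_2 + 22, LT = x_1.
f_2 = -3x_1x_2 + x_2^2 + 5x_2 - 56, LT = x_1x_2.

S(f_1,f_2): lcm = x_1x_2. S = 2/3x_2^2 - 2x_2 - 56/3.
  leading term x_2^2: no divisor's leading term divides it; move 2/3x_2^2 to the remainder.
  leading term x_2: no divisor's leading term divides it; move -2x_2 to the remainder.
  leading term 1: no divisor's leading term divides it; move -56/3 to the remainder.
  remainder 2/3x_2^2 - 2x_2 - 56/3 ≠ 0; add h_3 = 2/3x_2^2 - 2x_2 - 56/3 to the basis.

S(f_1,h_3): leading monomials are coprime, so the S-polynomial reduces to 0 (Buchberger's first criterion).
S(f_2,h_3): lcm = x_1x_2^2. S = 3x_1x_2 + 28x_1 - 1/3x_2^3 - 5/3x_2^2 + 56/3x_2.
  leading term x_1x_2: subtract (-1/2x_2)·f_1 from 3x_1x_2 + 28x_1 - 1/3x_2^3 - 5/3x_2^2 + 56/3x_2 → 28x_1 - 1/3x_2^3 - 8/3x_2^2 + 89/3x_2
  leading term x_1: subtract (-14/3)·f_1 from 28x_1 - 1/3x_2^3 - 8/3x_2^2 + 89/3x_2 → -1/3x_2^3 - 8/3x_2^2 + 61/3x_2 + 308/3
  leading term x_2^3: subtract (-1/2x_2)·h_3 from -1/3x_2^3 - 8/3x_2^2 + 61/3x_2 + 308/3 → -11/3x_2^2 + 11x_2 + 308/3
  leading term x_2^2: subtract (-11/2)·h_3 from -11/3x_2^2 + 11x_2 + 308/3 → 0
  remainder 0.

Every S-polynomial of the final basis reduces to 0, so we have a Gröbner basis.
Inter-reduce: drop elements whose leading term is divisible by another's, tail-reduce, and make monic.
Reduced Gröbner basis: {x_1 + 1/3x_2 - 11/3, x_2^2 - 3x_2 - 28}.

A lex Gröbner basis eliminates variables successively. Here x_2^2 - 3x_2 - 28 depends only on x_2, with roots {-4, 7}; lifting each root through the earlier basis elements recovers the full solutions.
  x_2 = -4: the earlier basis element becomes x_1 - 5 = 0, giving x_1 = 5 — point (5, -4).
  x_2 = 7: the earlier basis element becomes x_1 - 4/3 = 0, giving x_1 = 4/3 — point (4/3, 7).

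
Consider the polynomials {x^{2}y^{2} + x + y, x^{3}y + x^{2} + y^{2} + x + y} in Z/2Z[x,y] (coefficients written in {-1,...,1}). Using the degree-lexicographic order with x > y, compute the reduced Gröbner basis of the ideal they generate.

f_1 = x^{2}y^{2} + x + y, LT = x^{2}y^{2}.
f_2 = x^{3}y + x^{2} + y^{2} + x + y, LT = x^{3}y.

S(f_1,f_2): lcm = x^{3}y^{2}. S = x^{2}y + y^{3} + x^{2} + y^{2}.
  reduce S modulo (f_1, f_2):
  remainder x^{2}y + y^{3} + x^{2} + y^{2} ≠ 0; add g_3 = x^{2}y + y^{3} + x^{2} + y^{2} to the basis.

S(f_1,g_3): lcm = x^{2}y^{2}. S = y^{4} + x^{2}y + y^{3} + x + y.
  reduce S modulo (f_1, f_2, g_3):
  remainder y^{4} + x^{2} + y^{2} + x + y ≠ 0; add g_4 = y^{4} + x^{2} + y^{2} + x + y to the basis.

S(f_2,g_3): lcm = x^{3}y. S = xy^{3} + x^{3} + xy^{2} + x^{2} + y^{2} + x + y.
  reduce S modulo (f_1, f_2, g_3, g_4):
  remainder xy^{3} + x^{3} + xy^{2} + x^{2} + y^{2} + x + y ≠ 0; add g_5 = xy^{3} + x^{3} + xy^{2} + x^{2} + y^{2} + x + y to the basis.

S(f_1,g_4): lcm = x^{2}y^{4}. S = x^{4} + x^{2}y^{2} + x^{3} + x^{2}y + xy^{2} + y^{3}.
  reduce S modulo (f_1, f_2, g_3, g_4, g_5):
  remainder x^{4} + x^{3} + xy^{2} + x^{2} + y^{2} + x + y ≠ 0; add g_6 = x^{4} + x^{3} + xy^{2} + x^{2} + y^{2} + x + y to the basis.

The other S-polynomials (S(f_2,g_4), S(g_3,g_4), S(f_1,g_5), S(f_2,g_5), S(g_3,g_5), S(g_4,g_5), S(f_1,g_6), S(f_2,g_6), S(g_3,g_6), S(g_4,g_6), S(g_5,g_6)) all reduce to 0 modulo the current basis, so we have a Gröbner basis.
Inter-reduce: drop elements whose leading term is divisible by another's, tail-reduce, and make monic.

G = {x^{4} + x^{3} + xy^{2} + x^{2} + y^{2} + x + y, xy^{3} + x^{3} + xy^{2} + x^{2} + y^{2} + x + y, y^{4} + x^{2} + y^{2} + x + y, x^{2}y + y^{3} + x^{2} + y^{2}}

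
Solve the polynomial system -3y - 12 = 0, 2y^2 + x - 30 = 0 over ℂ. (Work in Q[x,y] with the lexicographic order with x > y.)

Compute a lex Gröbner basis by Buchberger's algorithm.
f_1 = -3y - 12, LT = y.
f_2 = x + 2y^2 - 30, LT = x.

S(f_1,f_2): leading monomials are coprime, so the S-polynomial reduces to 0 (Buchberger's first criterion).
Every S-polynomial of the final basis reduces to 0, so we have a Gröbner basis.
Inter-reduce: drop elements whose leading term is divisible by another's, tail-reduce, and make monic.
Reduced Gröbner basis: {x + 2, y + 4}.

A lex Gröbner basis eliminates variables successively. Here y + 4 depends only on y, with roots {-4}; lifting each root through the earlier basis elements recovers the full solutions.
  y = -4: the earlier basis element becomes x + 2 = 0, giving x = -2 — point (-2, -4).
Each listed point satisfies every original equation (direct substitution).
This is the nonlinear analogue of row-reducing a linear system.

{(-2, -4)}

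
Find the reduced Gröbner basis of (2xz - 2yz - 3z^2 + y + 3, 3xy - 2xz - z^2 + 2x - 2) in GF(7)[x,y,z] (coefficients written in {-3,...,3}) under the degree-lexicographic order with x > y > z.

Buchberger's algorithm terminates because the ascending chain of leading-term ideals stabilizes.

f_1 = 2xz - 2yz - 3z^2 + y + 3, LT = xz.
f_2 = 3xy - 2xz - z^2 + 2x - 2, LT = xy.

S(f_1,f_2): lcm = xyz. S = 3xz^2 - y^2z + 2yz^2 - 2z^3 - 3xz - 3y^2 - 2y + 3z.
  leading term xz^2: subtract (-2z)·f_1 from 3xz^2 - y^2z + 2yz^2 - 2z^3 - 3xz - 3y^2 - 2y + 3z → -y^2z - 2yz^2 - z^3 - 3xz - 3y^2 + 2yz - 2y + 2z
  leading term y^2z: no divisor's leading term divides it; move -y^2z to the remainder.
  leading term yz^2: no divisor's leading term divides it; move -2yz^2 to the remainder.
  leading term z^3: no divisor's leading term divides it; move -z^3 to the remainder.
  leading term xz: subtract (2)·f_1 from -3xz - 3y^2 + 2yz - 2y + 2z → -3y^2 - yz - z^2 + 3y + 2z + 1
  leading term y^2: no divisor's leading term divides it; move -3y^2 to the remainder.
  leading term yz: no divisor's leading term divides it; move -yz to the remainder.
  leading term z^2: no divisor's leading term divides it; move -z^2 to the remainder.
  leading term y: no divisor's leading term divides it; move 3y to the remainder.
  leading term z: no divisor's leading term divides it; move 2z to the remainder.
  leading term 1: no divisor's leading term divides it; move 1 to the remainder.
  remainder -y^2z - 2yz^2 - z^3 - 3y^2 - yz - z^2 + 3y + 2z + 1 ≠ 0; add g_3 = -y^2z - 2yz^2 - z^3 - 3y^2 - yz - z^2 + 3y + 2z + 1 to the basis.

S(f_1,g_3): lcm = xy^2z. S = -2xyz^2 - xz^3 - y^3z + 2y^2z^2 - 3xy^2 - xyz - xz^2 - 3y^3 + 3xy + 2xz - 2y^2 + x.
  leading term xyz^2: subtract (-yz)·f_1 from -2xyz^2 - xz^3 - y^3z + 2y^2z^2 - 3xy^2 - xyz - xz^2 - 3y^3 + 3xy + 2xz - 2y^2 + x → -xz^3 - y^3z - 3yz^3 - 3xy^2 - xyz - xz^2 - 3y^3 + y^2z + 3xy + 2xz - 2y^2 + 3yz + x
  leading term xz^3: subtract (3z^2)·f_1 from -xz^3 - y^3z - 3yz^3 - 3xy^2 - xyz - xz^2 - 3y^3 + y^2z + 3xy + 2xz - 2y^2 + 3yz + x → -y^3z + 3yz^3 + 2z^4 - 3xy^2 - xyz - xz^2 - 3y^3 + y^2z - 3yz^2 + 3xy + 2xz - 2y^2 + 3yz - 2z^2 + x
  leading term y^3z: subtract (y)·g_3 from -y^3z + 3yz^3 + 2z^4 - 3xy^2 - xyz - xz^2 - 3y^3 + y^2z - 3yz^2 + 3xy + 2xz - 2y^2 + 3yz - 2z^2 + x → 2y^2z^2 - 3yz^3 + 2z^4 - 3xy^2 - xyz - xz^2 + 2y^2z - 2yz^2 + 3xy + 2xz + 2y^2 + yz - 2z^2 + x - y
  leading term y^2z^2: subtract (-2z)·g_3 from 2y^2z^2 - 3yz^3 + 2z^4 - 3xy^2 - xyz - xz^2 + 2y^2z - 2yz^2 + 3xy + 2xz + 2y^2 + yz - 2z^2 + x - y → -3xy^2 - xyz - xz^2 + 3y^2z + 3yz^2 - 2z^3 + 3xy + 2xz + 2y^2 + 2z^2 + x - y + 2z
  leading term xy^2: subtract (-y)·f_2 from -3xy^2 - xyz - xz^2 + 3y^2z + 3yz^2 - 2z^3 + 3xy + 2xz + 2y^2 + 2z^2 + x - y + 2z → -3xyz - xz^2 + 3y^2z + 2yz^2 - 2z^3 - 2xy + 2xz + 2y^2 + 2z^2 + x - 3y + 2z
  leading term xyz: subtract (2y)·f_1 from -3xyz - xz^2 + 3y^2z + 2yz^2 - 2z^3 - 2xy + 2xz + 2y^2 + 2z^2 + x - 3y + 2z → -xz^2 + yz^2 - 2z^3 - 2xy + 2xz + 2z^2 + x - 2y + 2z
  leading term xz^2: subtract (3z)·f_1 from -xz^2 + yz^2 - 2z^3 - 2xy + 2xz + 2z^2 + x - 2y + 2z → -2xy + 2xz - 3yz + 2z^2 + x - 2y
  leading term xy: subtract (-3)·f_2 from -2xy + 2xz - 3yz + 2z^2 + x - 2y → 3xz - 3yz - z^2 - 2y + 1
  leading term xz: subtract (-2)·f_1 from 3xz - 3yz - z^2 - 2y + 1 → 0
  remainder 0.

S(f_2,g_3): lcm = xy^2z. S = 2xyz^2 - xz^3 + 2yz^3 - 3xy^2 + 2xyz - xz^2 + 3xy + 2xz - 3yz + x.
  leading term xyz^2: subtract (yz)·f_1 from 2xyz^2 - xz^3 + 2yz^3 - 3xy^2 + 2xyz - xz^2 + 3xy + 2xz - 3yz + x → -xz^3 + 2y^2z^2 - 2yz^3 - 3xy^2 + 2xyz - xz^2 - y^2z + 3xy + 2xz + yz + x
  leading term xz^3: subtract (3z^2)·f_1 from -xz^3 + 2y^2z^2 - 2yz^3 - 3xy^2 + 2xyz - xz^2 - y^2z + 3xy + 2xz + yz + x → 2y^2z^2 - 3yz^3 + 2z^4 - 3xy^2 + 2xyz - xz^2 - y^2z - 3yz^2 + 3xy + 2xz + yz - 2z^2 + x
  leading term y^2z^2: subtract (-2z)·g_3 from 2y^2z^2 - 3yz^3 + 2z^4 - 3xy^2 + 2xyz - xz^2 - y^2z - 3yz^2 + 3xy + 2xz + yz - 2z^2 + x → -3xy^2 + 2xyz - xz^2 + 2yz^2 - 2z^3 + 3xy + 2xz + 2z^2 + x + 2z
  leading term xy^2: subtract (-y)·f_2 from -3xy^2 + 2xyz - xz^2 + 2yz^2 - 2z^3 + 3xy + 2xz + 2z^2 + x + 2z → -xz^2 + yz^2 - 2z^3 - 2xy + 2xz + 2z^2 + x - 2y + 2z
  leading term xz^2: subtract (3z)·f_1 from -xz^2 + yz^2 - 2z^3 - 2xy + 2xz + 2z^2 + x - 2y + 2z → -2xy + 2xz - 3yz + 2z^2 + x - 2y
  leading term xy: subtract (-3)·f_2 from -2xy + 2xz - 3yz + 2z^2 + x - 2y → 3xz - 3yz - z^2 - 2y + 1
  leading term xz: subtract (-2)·f_1 from 3xz - 3yz - z^2 - 2y + 1 → 0
  remainder 0.

Every S-polynomial of the final basis reduces to 0, so we have a Gröbner basis.

G = {y^2z + 2yz^2 + z^3 + 3y^2 + yz + z^2 - 3y - 2z - 1, xy - 3yz + z^2 + 3x - 2y - 2, xz - yz + 2z^2 - 3y - 2}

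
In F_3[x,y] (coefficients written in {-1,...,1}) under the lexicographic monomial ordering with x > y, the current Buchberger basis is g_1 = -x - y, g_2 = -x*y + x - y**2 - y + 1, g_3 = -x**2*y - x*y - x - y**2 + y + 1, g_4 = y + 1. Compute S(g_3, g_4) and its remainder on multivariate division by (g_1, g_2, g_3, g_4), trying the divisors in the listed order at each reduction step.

S(g_3, g_4) = -x**2 + x*y + x + y**2 - y - 1; remainder on division = 0.

lcm(LM(g_3), LM(g_4)) = x**2*y.
S = (lcm/LT(g_3))·g_3 − (lcm/LT(g_4))·g_4 = -x**2 + x*y + x + y**2 - y - 1.
Reduce S modulo (g_1, g_2, g_3, g_4) in that order:
  leading term x**2: subtract (x)·g_1 from -x**2 + x*y + x + y**2 - y - 1 → -x*y + x + y**2 - y - 1
  leading term x*y: subtract (y)·g_1 from -x*y + x + y**2 - y - 1 → x - y**2 - y - 1
  leading term x: subtract (-1)·g_1 from x - y**2 - y - 1 → -y**2 + y - 1
  leading term y**2: subtract (-y)·g_4 from -y**2 + y - 1 → -y - 1
  leading term y: subtract (-1)·g_4 from -y - 1 → 0
The remainder is 0, so this S-polynomial contributes no new basis element.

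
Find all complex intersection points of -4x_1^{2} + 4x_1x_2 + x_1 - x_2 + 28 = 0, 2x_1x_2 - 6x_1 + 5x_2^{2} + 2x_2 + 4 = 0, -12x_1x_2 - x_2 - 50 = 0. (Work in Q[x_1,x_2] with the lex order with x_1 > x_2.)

{(2, -2)}

Compute a lex Gröbner basis by Buchberger's algorithm.
f_1 = -4x_1^{2} + 4x_1x_2 + x_1 - x_2 + 28, LT = x_1^{2}.
f_2 = 2x_1x_2 - 6x_1 + 5x_2^{2} + 2x_2 + 4, LT = x_1x_2.
f_3 = -12x_1x_2 - x_2 - 50, LT = x_1x_2.

S(f_1,f_2): lcm = x_1^{2}x_2. S = 3x_1^{2} - \tfrac{7}{2}x_1x_2^{2} - \tfrac{5}{4}x_1x_2 - 2x_1 + \tfrac{1}{4}x_2^{2} - 7x_2.
  leading term x_1^{2}: subtract (-\tfrac{3}{4})·f_1 from 3x_1^{2} - \tfrac{7}{2}x_1x_2^{2} - \tfrac{5}{4}x_1x_2 - 2x_1 + \tfrac{1}{4}x_2^{2} - 7x_2 → -\tfrac{7}{2}x_1x_2^{2} + \tfrac{7}{4}x_1x_2 - \tfrac{5}{4}x_1 + \tfrac{1}{4}x_2^{2} - \tfrac{31}{4}x_2 + 21
  leading term x_1x_2^{2}: subtract (-\tfrac{7}{4}x_2)·f_2 from -\tfrac{7}{2}x_1x_2^{2} + \tfrac{7}{4}x_1x_2 - \tfrac{5}{4}x_1 + \tfrac{1}{4}x_2^{2} - \tfrac{31}{4}x_2 + 21 → -\tfrac{35}{4}x_1x_2 - \tfrac{5}{4}x_1 + \tfrac{35}{4}x_2^{3} + \tfrac{15}{4}x_2^{2} - \tfrac{3}{4}x_2 + 21
  leading term x_1x_2: subtract (-\tfrac{35}{8})·f_2 from -\tfrac{35}{4}x_1x_2 - \tfrac{5}{4}x_1 + \tfrac{35}{4}x_2^{3} + \tfrac{15}{4}x_2^{2} - \tfrac{3}{4}x_2 + 21 → -\tfrac{55}{2}x_1 + \tfrac{35}{4}x_2^{3} + \tfrac{205}{8}x_2^{2} + 8x_2 + \tfrac{77}{2}
  leading term x_1: no divisor's leading term divides it; move -\tfrac{55}{2}x_1 to the remainder.
  leading term x_2^{3}: no divisor's leading term divides it; move \tfrac{35}{4}x_2^{3} to the remainder.
  leading term x_2^{2}: no divisor's leading term divides it; move \tfrac{205}{8}x_2^{2} to the remainder.
  leading term x_2: no divisor's leading term divides it; move 8x_2 to the remainder.
  leading term 1: no divisor's leading term divides it; move \tfrac{77}{2} to the remainder.
  remainder -\tfrac{55}{2}x_1 + \tfrac{35}{4}x_2^{3} + \tfrac{205}{8}x_2^{2} + 8x_2 + \tfrac{77}{2} ≠ 0; add h_4 = -\tfrac{55}{2}x_1 + \tfrac{35}{4}x_2^{3} + \tfrac{205}{8}x_2^{2} + 8x_2 + \tfrac{77}{2} to the basis.

S(f_1,f_3): lcm = x_1^{2}x_2. S = -x_1x_2^{2} - \tfrac{1}{3}x_1x_2 - \tfrac{25}{6}x_1 + \tfrac{1}{4}x_2^{2} - 7x_2.
  leading term x_1x_2^{2}: subtract (-\tfrac{1}{2}x_2)·f_2 from -x_1x_2^{2} - \tfrac{1}{3}x_1x_2 - \tfrac{25}{6}x_1 + \tfrac{1}{4}x_2^{2} - 7x_2 → -\tfrac{10}{3}x_1x_2 - \tfrac{25}{6}x_1 + \tfrac{5}{2}x_2^{3} + \tfrac{5}{4}x_2^{2} - 5x_2
  leading term x_1x_2: subtract (-\tfrac{5}{3})·f_2 from -\tfrac{10}{3}x_1x_2 - \tfrac{25}{6}x_1 + \tfrac{5}{2}x_2^{3} + \tfrac{5}{4}x_2^{2} - 5x_2 → -\tfrac{85}{6}x_1 + \tfrac{5}{2}x_2^{3} + \tfrac{115}{12}x_2^{2} - \tfrac{5}{3}x_2 + \tfrac{20}{3}
  leading term x_1: subtract (\tfrac{17}{33})·h_4 from -\tfrac{85}{6}x_1 + \tfrac{5}{2}x_2^{3} + \tfrac{115}{12}x_2^{2} - \tfrac{5}{3}x_2 + \tfrac{20}{3} → -\tfrac{265}{132}x_2^{3} - \tfrac{955}{264}x_2^{2} - \tfrac{191}{33}x_2 - \tfrac{79}{6}
  leading term x_2^{3}: no divisor's leading term divides it; move -\tfrac{265}{132}x_2^{3} to the remainder.
  leading term x_2^{2}: no divisor's leading term divides it; move -\tfrac{955}{264}x_2^{2} to the remainder.
  leading term x_2: no divisor's leading term divides it; move -\tfrac{191}{33}x_2 to the remainder.
  leading term 1: no divisor's leading term divides it; move -\tfrac{79}{6} to the remainder.
  remainder -\tfrac{265}{132}x_2^{3} - \tfrac{955}{264}x_2^{2} - \tfrac{191}{33}x_2 - \tfrac{79}{6} ≠ 0; add h_5 = -\tfrac{265}{132}x_2^{3} - \tfrac{955}{264}x_2^{2} - \tfrac{191}{33}x_2 - \tfrac{79}{6} to the basis.

S(f_2,f_3): lcm = x_1x_2. S = -3x_1 + \tfrac{5}{2}x_2^{2} + \tfrac{11}{12}x_2 - \tfrac{13}{6}.
  leading term x_1: subtract (\tfrac{6}{55})·h_4 from -3x_1 + \tfrac{5}{2}x_2^{2} + \tfrac{11}{12}x_2 - \tfrac{13}{6} → -\tfrac{21}{22}x_2^{3} - \tfrac{13}{44}x_2^{2} + \tfrac{29}{660}x_2 - \tfrac{191}{30}
  leading term x_2^{3}: subtract (\tfrac{126}{265})·h_5 from -\tfrac{21}{22}x_2^{3} - \tfrac{13}{44}x_2^{2} + \tfrac{29}{660}x_2 - \tfrac{191}{30} → \tfrac{151}{106}x_2^{2} + \tfrac{8891}{3180}x_2 - \tfrac{169}{1590}
  leading term x_2^{2}: no divisor's leading term divides it; move \tfrac{151}{106}x_2^{2} to the remainder.
  leading term x_2: no divisor's leading term divides it; move \tfrac{8891}{3180}x_2 to the remainder.
  leading term 1: no divisor's leading term divides it; move -\tfrac{169}{1590} to the remainder.
  remainder \tfrac{151}{106}x_2^{2} + \tfrac{8891}{3180}x_2 - \tfrac{169}{1590} ≠ 0; add h_6 = \tfrac{151}{106}x_2^{2} + \tfrac{8891}{3180}x_2 - \tfrac{169}{1590} to the basis.

S(f_1,h_4): lcm = x_1^{2}. S = \tfrac{7}{22}x_1x_2^{3} + \tfrac{41}{44}x_1x_2^{2} - \tfrac{39}{55}x_1x_2 + \tfrac{23}{20}x_1 + \tfrac{1}{4}x_2 - 7.
  leading term x_1x_2^{3}: subtract (\tfrac{7}{44}x_2^{2})·f_2 from \tfrac{7}{22}x_1x_2^{3} + \tfrac{41}{44}x_1x_2^{2} - \tfrac{39}{55}x_1x_2 + \tfrac{23}{20}x_1 + \tfrac{1}{4}x_2 - 7 → \tfrac{83}{44}x_1x_2^{2} - \tfrac{39}{55}x_1x_2 + \tfrac{23}{20}x_1 - \tfrac{35}{44}x_2^{4} - \tfrac{7}{22}x_2^{3} - \tfrac{7}{11}x_2^{2} + \tfrac{1}{4}x_2 - 7
  leading term x_1x_2^{2}: subtract (\tfrac{83}{88}x_2)·f_2 from \tfrac{83}{44}x_1x_2^{2} - \tfrac{39}{55}x_1x_2 + \tfrac{23}{20}x_1 - \tfrac{35}{44}x_2^{4} - \tfrac{7}{22}x_2^{3} - \tfrac{7}{11}x_2^{2} + \tfrac{1}{4}x_2 - 7 → \tfrac{99}{20}x_1x_2 + \tfrac{23}{20}x_1 - \tfrac{35}{44}x_2^{4} - \tfrac{443}{88}x_2^{3} - \tfrac{111}{44}x_2^{2} - \tfrac{155}{44}x_2 - 7
  leading term x_1x_2: subtract (\tfrac{99}{40})·f_2 from \tfrac{99}{20}x_1x_2 + \tfrac{23}{20}x_1 - \tfrac{35}{44}x_2^{4} - \tfrac{443}{88}x_2^{3} - \tfrac{111}{44}x_2^{2} - \tfrac{155}{44}x_2 - 7 → 16x_1 - \tfrac{35}{44}x_2^{4} - \tfrac{443}{88}x_2^{3} - \tfrac{1311}{88}x_2^{2} - \tfrac{466}{55}x_2 - \tfrac{169}{10}
  leading term x_1: subtract (-\tfrac{32}{55})·h_4 from 16x_1 - \tfrac{35}{44}x_2^{4} - \tfrac{443}{88}x_2^{3} - \tfrac{1311}{88}x_2^{2} - \tfrac{466}{55}x_2 - \tfrac{169}{10} → -\tfrac{35}{44}x_2^{4} + \tfrac{5}{88}x_2^{3} + \tfrac{1}{88}x_2^{2} - \tfrac{42}{11}x_2 + \tfrac{11}{2}
  leading term x_2^{4}: subtract (\tfrac{21}{53}x_2)·h_5 from -\tfrac{35}{44}x_2^{4} + \tfrac{5}{88}x_2^{3} + \tfrac{1}{88}x_2^{2} - \tfrac{42}{11}x_2 + \tfrac{11}{2} → \tfrac{3475}{2332}x_2^{3} + \tfrac{10749}{4664}x_2^{2} + \tfrac{1631}{1166}x_2 + \tfrac{11}{2}
  leading term x_2^{3}: subtract (-\tfrac{2085}{2809})·h_5 from \tfrac{3475}{2332}x_2^{3} + \tfrac{10749}{4664}x_2^{2} + \tfrac{1631}{1166}x_2 + \tfrac{11}{2} → -\tfrac{2137}{5618}x_2^{2} - \tfrac{16277}{5618}x_2 - \tfrac{12003}{2809}
  leading term x_2^{2}: subtract (-\tfrac{2137}{8003})·h_6 from -\tfrac{2137}{5618}x_2^{2} - \tfrac{16277}{5618}x_2 - \tfrac{12003}{2809} → -\tfrac{1032731}{480180}x_2 - \tfrac{1032731}{240090}
  leading term x_2: no divisor's leading term divides it; move -\tfrac{1032731}{480180}x_2 to the remainder.
  leading term 1: no divisor's leading term divides it; move -\tfrac{1032731}{240090} to the remainder.
  remainder -\tfrac{1032731}{480180}x_2 - \tfrac{1032731}{240090} ≠ 0; add h_7 = -\tfrac{1032731}{480180}x_2 - \tfrac{1032731}{240090} to the basis.

The other S-polynomials (S(f_2,h_4), S(f_3,h_4), S(f_1,h_5), S(f_2,h_5), S(f_3,h_5), S(h_4,h_5), S(f_1,h_6), S(f_2,h_6), S(f_3,h_6), S(h_4,h_6), S(h_5,h_6), S(f_1,h_7), S(f_2,h_7), S(f_3,h_7), S(h_4,h_7), S(h_5,h_7), S(h_6,h_7)) all reduce to 0 modulo the current basis, so we have a Gröbner basis.
Inter-reduce: drop elements whose leading term is divisible by another's, tail-reduce, and make monic.
Reduced Gröbner basis: {x_1 - 2, x_2 + 2}.

The lex basis is triangular: the last element involves only x_2. Solving x_2 + 2 = 0 gives x_2 ∈ {-2}; substituting each value into the earlier elements determines the remaining variables.
  x_2 = -2: the earlier basis element becomes x_1 - 2 = 0, giving x_1 = 2 — point (2, -2).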